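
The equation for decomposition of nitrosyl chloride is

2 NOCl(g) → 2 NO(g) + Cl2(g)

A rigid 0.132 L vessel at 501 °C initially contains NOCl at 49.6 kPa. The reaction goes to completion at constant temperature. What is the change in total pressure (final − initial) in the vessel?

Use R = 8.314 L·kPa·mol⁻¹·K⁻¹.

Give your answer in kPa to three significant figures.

Since T and V are fixed, P_final/P_initial = n_final/n_initial = 3/2.
P_final = (3/2) × 49.6 = 74.40 kPa; ΔP = 74.40 − 49.6 = 24.80 kPa

24.8 kPa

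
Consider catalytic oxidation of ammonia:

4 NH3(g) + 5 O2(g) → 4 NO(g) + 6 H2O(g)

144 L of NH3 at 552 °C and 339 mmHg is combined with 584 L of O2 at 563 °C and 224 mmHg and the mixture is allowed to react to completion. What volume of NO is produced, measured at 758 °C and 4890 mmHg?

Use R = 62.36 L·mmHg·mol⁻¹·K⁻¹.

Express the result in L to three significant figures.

12.5 L

n(NH3) = PV/RT = (339 × 144) / (62.36 × 825.15) = 0.9487 mol
n(O2) = PV/RT = (224 × 584) / (62.36 × 836.15) = 2.509 mol
For 0.9487 mol NH3, stoichiometry requires (5/4) × 0.9487 = 1.186 mol O2; 2.509 mol is available, so NH3 is limiting.
n(NO) = (4/4) × 0.9487 = 0.9487 mol
V(NO) = nRT/P = 0.9487 × 62.36 × 1031.15 / 4890 = 12.48 L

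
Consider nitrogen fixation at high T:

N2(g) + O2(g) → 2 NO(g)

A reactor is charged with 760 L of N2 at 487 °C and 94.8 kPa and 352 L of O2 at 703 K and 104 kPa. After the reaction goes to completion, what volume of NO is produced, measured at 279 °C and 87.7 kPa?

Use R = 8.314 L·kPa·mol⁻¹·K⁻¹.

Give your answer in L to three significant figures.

656 L

n(N2) = PV/RT = (94.8 × 760) / (8.314 × 760.15) = 11.40 mol
n(O2) = PV/RT = (104 × 352) / (8.314 × 703) = 6.263 mol
For 11.40 mol N2, stoichiometry requires (1/1) × 11.40 = 11.40 mol O2; 6.263 mol is available, so O2 is limiting.
n(NO) = (2/1) × 6.263 = 12.53 mol
V(NO) = nRT/P = 12.53 × 8.314 × 552.15 / 87.7 = 655.9 L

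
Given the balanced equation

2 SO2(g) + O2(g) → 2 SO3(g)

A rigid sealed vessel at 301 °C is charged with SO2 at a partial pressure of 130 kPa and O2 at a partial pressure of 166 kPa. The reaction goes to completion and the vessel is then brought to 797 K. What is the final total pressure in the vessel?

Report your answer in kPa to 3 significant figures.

Because the vessel is rigid and T is held at 301 °C, work the stoichiometry in partial pressures (P_i = n_iRT/V).
P(O2) required for 130 kPa of SO2 = (1/2) × 130 = 65.00 kPa; available 166 kPa, so SO2 is limiting.
P(O2) remaining = 166 − (1/2) × 130 = 101.0 kPa
P(gaseous products) = (2)/2 × 130 = 130.0 kPa
P_total at 301 °C = 101.0 + 130.0 = 231.0 kPa
Scaling to 797 K: P = 231.0 × 797/574.15 = 320.7 kPa

321 kPa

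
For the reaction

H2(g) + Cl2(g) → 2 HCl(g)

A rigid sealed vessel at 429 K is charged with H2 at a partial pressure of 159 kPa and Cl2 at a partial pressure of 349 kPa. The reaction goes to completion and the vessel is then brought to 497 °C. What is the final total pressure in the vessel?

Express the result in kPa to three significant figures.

With V and T fixed, P_i ∝ n_i, so the mole ratios apply directly to partial pressures at 429 K.
P(Cl2) required for 159 kPa of H2 = (1/1) × 159 = 159.0 kPa; available 349 kPa, so H2 is limiting.
P(Cl2) remaining = 349 − (1/1) × 159 = 190.0 kPa
P(gaseous products) = (2)/1 × 159 = 318.0 kPa
P_total at 429 K = 190.0 + 318.0 = 508.0 kPa
Scaling to 497 °C: P = 508.0 × 770.15/429 = 912.0 kPa

912 kPa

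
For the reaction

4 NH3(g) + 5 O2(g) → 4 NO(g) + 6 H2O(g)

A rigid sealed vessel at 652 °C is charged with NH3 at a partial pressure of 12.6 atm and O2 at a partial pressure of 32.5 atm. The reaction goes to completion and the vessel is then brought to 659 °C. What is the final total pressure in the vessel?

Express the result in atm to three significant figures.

48.6 atm

Because the vessel is rigid and T is held at 652 °C, work the stoichiometry in partial pressures (P_i = n_iRT/V).
P(O2) required for 12.6 atm of NH3 = (5/4) × 12.6 = 15.75 atm; available 32.5 atm, so NH3 is limiting.
P(O2) remaining = 32.5 − (5/4) × 12.6 = 16.75 atm
P(gaseous products) = (4+6)/4 × 12.6 = 31.50 atm
P_total at 652 °C = 16.75 + 31.50 = 48.25 atm
Scaling to 659 °C: P = 48.25 × 932.15/925.15 = 48.62 atm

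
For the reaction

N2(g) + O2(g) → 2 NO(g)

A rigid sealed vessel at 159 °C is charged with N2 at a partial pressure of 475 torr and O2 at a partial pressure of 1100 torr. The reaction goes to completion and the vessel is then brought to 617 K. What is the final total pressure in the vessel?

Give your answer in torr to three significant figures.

2250 torr

At constant V, partial pressures at 159 °C are proportional to moles, so apply stoichiometry directly to pressures.
P(O2) required for 475 torr of N2 = (1/1) × 475 = 475.0 torr; available 1100 torr, so N2 is limiting.
P(O2) remaining = 1100 − (1/1) × 475 = 625.0 torr
P(gaseous products) = (2)/1 × 475 = 950.0 torr
P_total at 159 °C = 625.0 + 950.0 = 1575 torr
Scaling to 617 K: P = 1575 × 617/432.15 = 2249 torr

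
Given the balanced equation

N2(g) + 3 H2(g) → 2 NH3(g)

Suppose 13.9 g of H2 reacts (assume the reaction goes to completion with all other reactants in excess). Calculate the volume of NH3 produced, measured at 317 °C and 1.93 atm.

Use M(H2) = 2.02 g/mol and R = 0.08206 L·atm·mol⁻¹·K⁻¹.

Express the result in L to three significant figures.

n(H2) = 13.90 / 2.02 = 6.881 mol
n(NH3) = (2/3) × 6.881 = 4.587 mol
V = nRT/P = 4.587 × 0.08206 × 590.15 / 1.93 = 115.1 L

115 L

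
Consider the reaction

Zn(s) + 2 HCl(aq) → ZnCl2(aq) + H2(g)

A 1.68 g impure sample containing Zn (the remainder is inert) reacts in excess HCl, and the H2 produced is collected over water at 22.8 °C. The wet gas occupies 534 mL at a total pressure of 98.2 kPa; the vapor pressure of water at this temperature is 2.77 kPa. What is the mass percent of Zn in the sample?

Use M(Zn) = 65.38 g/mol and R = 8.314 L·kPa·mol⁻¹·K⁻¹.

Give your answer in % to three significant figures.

80.6 %

P(H2) = 98.2 − 2.77 = 95.43 kPa
n(H2) = PV/RT = (95.43 × 0.5340) / (8.314 × 295.95) = 0.02071 mol
n(Zn) = (1/1) × 0.02071 = 0.02071 mol
m(Zn) = 0.02071 × 65.38 = 1.354 g
%Zn = 1.354 / 1.68 × 100 = 80.60%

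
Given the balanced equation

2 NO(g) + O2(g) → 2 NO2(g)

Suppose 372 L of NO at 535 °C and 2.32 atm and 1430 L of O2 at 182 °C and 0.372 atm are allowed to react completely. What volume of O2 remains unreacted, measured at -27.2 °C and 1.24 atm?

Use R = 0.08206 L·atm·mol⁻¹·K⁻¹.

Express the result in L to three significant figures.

126 L

n(NO) = PV/RT = (2.32 × 372) / (0.08206 × 808.15) = 13.01 mol
n(O2) = PV/RT = (0.372 × 1430) / (0.08206 × 455.15) = 14.24 mol
For 13.01 mol NO, stoichiometry requires (1/2) × 13.01 = 6.505 mol O2; 14.24 mol is available, so NO is limiting.
n(O2) consumed = (1/2) × 13.01 = 6.505 mol; remaining = 14.24 − 6.505 = 7.735 mol
V(O2) = nRT/P = 7.735 × 0.08206 × 245.95 / 1.24 = 125.9 L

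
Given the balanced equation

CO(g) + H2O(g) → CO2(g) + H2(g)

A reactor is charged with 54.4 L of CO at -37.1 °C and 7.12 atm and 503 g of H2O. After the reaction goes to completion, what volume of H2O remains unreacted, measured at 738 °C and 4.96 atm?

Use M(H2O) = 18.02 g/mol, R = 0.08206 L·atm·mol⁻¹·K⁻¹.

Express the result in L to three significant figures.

132 L

n(CO) = PV/RT = (7.12 × 54.4) / (0.08206 × 236.05) = 20.00 mol
n(H2O) = 503 / 18.02 = 27.91 mol
For 20.00 mol CO, stoichiometry requires (1/1) × 20.00 = 20.00 mol H2O; 27.91 mol is available, so CO is limiting.
n(H2O) consumed = (1/1) × 20.00 = 20.00 mol; remaining = 27.91 − 20.00 = 7.910 mol
V(H2O) = nRT/P = 7.910 × 0.08206 × 1011.15 / 4.96 = 132.3 L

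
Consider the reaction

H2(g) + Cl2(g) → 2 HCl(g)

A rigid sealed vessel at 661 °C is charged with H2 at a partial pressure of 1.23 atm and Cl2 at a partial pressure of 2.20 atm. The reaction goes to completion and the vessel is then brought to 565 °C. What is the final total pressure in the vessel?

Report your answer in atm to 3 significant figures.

3.08 atm

With V and T fixed, P_i ∝ n_i, so the mole ratios apply directly to partial pressures at 661 °C.
P(Cl2) required for 1.23 atm of H2 = (1/1) × 1.23 = 1.230 atm; available 2.20 atm, so H2 is limiting.
P(Cl2) remaining = 2.20 − (1/1) × 1.23 = 0.9700 atm
P(gaseous products) = (2)/1 × 1.23 = 2.460 atm
P_total at 661 °C = 0.9700 + 2.460 = 3.430 atm
Scaling to 565 °C: P = 3.430 × 838.15/934.15 = 3.078 atm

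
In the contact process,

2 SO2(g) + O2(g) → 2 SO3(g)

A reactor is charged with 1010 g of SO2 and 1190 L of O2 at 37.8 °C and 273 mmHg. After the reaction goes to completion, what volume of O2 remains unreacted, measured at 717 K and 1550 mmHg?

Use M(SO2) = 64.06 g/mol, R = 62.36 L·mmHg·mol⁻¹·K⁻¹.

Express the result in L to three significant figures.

256 L

n(SO2) = 1010 / 64.06 = 15.77 mol
n(O2) = PV/RT = (273 × 1190) / (62.36 × 310.95) = 16.75 mol
For 15.77 mol SO2, stoichiometry requires (1/2) × 15.77 = 7.885 mol O2; 16.75 mol is available, so SO2 is limiting.
n(O2) consumed = (1/2) × 15.77 = 7.885 mol; remaining = 16.75 − 7.885 = 8.865 mol
V(O2) = nRT/P = 8.865 × 62.36 × 717 / 1550 = 255.7 L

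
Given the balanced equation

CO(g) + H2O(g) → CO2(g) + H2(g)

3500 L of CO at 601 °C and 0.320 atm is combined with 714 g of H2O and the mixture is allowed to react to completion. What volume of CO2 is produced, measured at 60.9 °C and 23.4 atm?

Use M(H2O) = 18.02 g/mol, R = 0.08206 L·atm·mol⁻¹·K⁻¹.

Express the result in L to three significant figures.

18.3 L

n(CO) = PV/RT = (0.320 × 3500) / (0.08206 × 874.15) = 15.61 mol
n(H2O) = 714 / 18.02 = 39.62 mol
For 15.61 mol CO, stoichiometry requires (1/1) × 15.61 = 15.61 mol H2O; 39.62 mol is available, so CO is limiting.
n(CO2) = (1/1) × 15.61 = 15.61 mol
V(CO2) = nRT/P = 15.61 × 0.08206 × 334.05 / 23.4 = 18.29 L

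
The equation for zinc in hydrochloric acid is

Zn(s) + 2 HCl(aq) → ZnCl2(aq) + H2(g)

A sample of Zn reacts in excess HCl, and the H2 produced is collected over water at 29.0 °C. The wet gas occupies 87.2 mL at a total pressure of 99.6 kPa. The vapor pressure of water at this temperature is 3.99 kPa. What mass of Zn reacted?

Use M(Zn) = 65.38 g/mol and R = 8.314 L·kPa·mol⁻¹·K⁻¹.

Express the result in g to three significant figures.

0.217 g

P(H2) = 99.6 − 3.99 = 95.61 kPa
n(H2) = PV/RT = (95.61 × 0.08720) / (8.314 × 302.15) = 0.003319 mol
n(Zn) = (1/1) × 0.003319 = 0.003319 mol
m(Zn) = 0.003319 × 65.38 = 0.2170 g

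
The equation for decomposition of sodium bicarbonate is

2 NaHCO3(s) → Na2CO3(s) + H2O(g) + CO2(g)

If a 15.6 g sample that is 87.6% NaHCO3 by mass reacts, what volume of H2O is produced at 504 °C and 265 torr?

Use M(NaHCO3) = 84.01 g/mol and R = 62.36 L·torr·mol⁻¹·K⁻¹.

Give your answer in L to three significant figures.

14.9 L

mass of NaHCO3 = 15.6 × 87.6/100 = 13.67 g
n(NaHCO3) = 13.67 / 84.01 = 0.1627 mol
n(H2O) = (1/2) × 0.1627 = 0.08135 mol
V = nRT/P = 0.08135 × 62.36 × 777.15 / 265 = 14.88 L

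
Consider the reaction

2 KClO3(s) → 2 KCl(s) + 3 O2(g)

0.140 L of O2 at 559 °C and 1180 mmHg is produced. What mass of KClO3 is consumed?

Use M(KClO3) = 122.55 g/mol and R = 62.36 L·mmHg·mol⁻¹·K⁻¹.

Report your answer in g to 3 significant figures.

0.260 g

n(O2) = PV/RT = (1180 × 0.140) / (62.36 × 832.15) = 0.003183 mol
n(KClO3) = (2/3) × 0.003183 = 0.002122 mol
m(KClO3) = 0.002122 × 122.55 = 0.2601 g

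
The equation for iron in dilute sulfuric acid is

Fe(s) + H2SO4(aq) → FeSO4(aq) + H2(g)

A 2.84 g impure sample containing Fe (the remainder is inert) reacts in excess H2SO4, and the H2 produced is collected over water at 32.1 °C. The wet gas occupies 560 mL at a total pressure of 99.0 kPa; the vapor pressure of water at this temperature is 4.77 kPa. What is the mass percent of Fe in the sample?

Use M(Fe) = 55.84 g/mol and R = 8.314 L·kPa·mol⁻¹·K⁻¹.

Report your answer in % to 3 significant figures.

P(H2) = 99.0 − 4.77 = 94.23 kPa
n(H2) = PV/RT = (94.23 × 0.5600) / (8.314 × 305.25) = 0.02079 mol
n(Fe) = (1/1) × 0.02079 = 0.02079 mol
m(Fe) = 0.02079 × 55.84 = 1.161 g
%Fe = 1.161 / 2.84 × 100 = 40.88%

40.9 %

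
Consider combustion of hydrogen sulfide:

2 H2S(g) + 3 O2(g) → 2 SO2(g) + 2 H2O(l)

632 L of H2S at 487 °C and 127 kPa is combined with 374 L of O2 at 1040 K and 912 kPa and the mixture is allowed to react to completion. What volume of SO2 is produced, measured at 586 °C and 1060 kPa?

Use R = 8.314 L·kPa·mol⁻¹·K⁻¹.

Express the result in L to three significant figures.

n(H2S) = PV/RT = (127 × 632) / (8.314 × 760.15) = 12.70 mol
n(O2) = PV/RT = (912 × 374) / (8.314 × 1040) = 39.45 mol
For 12.70 mol H2S, stoichiometry requires (3/2) × 12.70 = 19.05 mol O2; 39.45 mol is available, so H2S is limiting.
n(SO2) = (2/2) × 12.70 = 12.70 mol
V(SO2) = nRT/P = 12.70 × 8.314 × 859.15 / 1060 = 85.58 L

85.6 L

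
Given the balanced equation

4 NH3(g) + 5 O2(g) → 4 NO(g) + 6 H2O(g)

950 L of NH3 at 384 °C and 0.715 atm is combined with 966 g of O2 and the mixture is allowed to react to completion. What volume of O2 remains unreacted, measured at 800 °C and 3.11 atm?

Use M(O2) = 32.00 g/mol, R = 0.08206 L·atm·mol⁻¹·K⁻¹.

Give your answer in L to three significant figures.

409 L

n(NH3) = PV/RT = (0.715 × 950) / (0.08206 × 657.15) = 12.60 mol
n(O2) = 966 / 32.00 = 30.19 mol
For 12.60 mol NH3, stoichiometry requires (5/4) × 12.60 = 15.75 mol O2; 30.19 mol is available, so NH3 is limiting.
n(O2) consumed = (5/4) × 12.60 = 15.75 mol; remaining = 30.19 − 15.75 = 14.44 mol
V(O2) = nRT/P = 14.44 × 0.08206 × 1073.15 / 3.11 = 408.9 L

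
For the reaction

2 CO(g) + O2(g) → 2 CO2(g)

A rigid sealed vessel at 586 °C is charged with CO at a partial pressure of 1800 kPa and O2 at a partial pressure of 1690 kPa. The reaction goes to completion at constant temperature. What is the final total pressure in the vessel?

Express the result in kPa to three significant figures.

With V and T fixed, P_i ∝ n_i, so the mole ratios apply directly to partial pressures at 586 °C.
P(O2) required for 1800 kPa of CO = (1/2) × 1800 = 900.0 kPa; available 1690 kPa, so CO is limiting.
P(O2) remaining = 1690 − (1/2) × 1800 = 790.0 kPa
P(gaseous products) = (2)/2 × 1800 = 1800 kPa
P_total at 586 °C = 790.0 + 1800 = 2590 kPa

2590 kPa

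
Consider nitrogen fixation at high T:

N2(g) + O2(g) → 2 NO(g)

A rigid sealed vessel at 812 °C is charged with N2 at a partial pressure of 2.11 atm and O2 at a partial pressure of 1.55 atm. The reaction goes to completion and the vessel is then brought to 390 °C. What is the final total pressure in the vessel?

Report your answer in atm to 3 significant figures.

2.24 atm

With V and T fixed, P_i ∝ n_i, so the mole ratios apply directly to partial pressures at 812 °C.
P(O2) required for 2.11 atm of N2 = (1/1) × 2.11 = 2.110 atm; available 1.55 atm, so O2 is limiting.
P(N2) remaining = 2.11 − (1/1) × 1.55 = 0.5600 atm
P(gaseous products) = (2)/1 × 1.55 = 3.100 atm
P_total at 812 °C = 0.5600 + 3.100 = 3.660 atm
Scaling to 390 °C: P = 3.660 × 663.15/1085.15 = 2.237 atm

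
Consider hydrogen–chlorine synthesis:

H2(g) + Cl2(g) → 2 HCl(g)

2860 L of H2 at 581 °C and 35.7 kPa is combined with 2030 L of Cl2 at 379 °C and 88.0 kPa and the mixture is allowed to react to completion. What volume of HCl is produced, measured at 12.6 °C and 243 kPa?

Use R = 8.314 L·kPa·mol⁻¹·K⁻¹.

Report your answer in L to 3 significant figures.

n(H2) = PV/RT = (35.7 × 2860) / (8.314 × 854.15) = 14.38 mol
n(Cl2) = PV/RT = (88.0 × 2030) / (8.314 × 652.15) = 32.95 mol
For 14.38 mol H2, stoichiometry requires (1/1) × 14.38 = 14.38 mol Cl2; 32.95 mol is available, so H2 is limiting.
n(HCl) = (2/1) × 14.38 = 28.76 mol
V(HCl) = nRT/P = 28.76 × 8.314 × 285.75 / 243 = 281.2 L

281 L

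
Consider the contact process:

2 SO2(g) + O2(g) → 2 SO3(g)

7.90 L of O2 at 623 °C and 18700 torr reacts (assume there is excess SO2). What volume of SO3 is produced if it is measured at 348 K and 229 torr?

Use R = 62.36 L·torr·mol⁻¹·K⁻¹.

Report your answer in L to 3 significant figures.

501 L

n(O2) = PV/RT = (18700 × 7.90) / (62.36 × 896.15) = 2.644 mol
n(SO3) = (2/1) × 2.644 = 5.288 mol
V = nRT/P = 5.288 × 62.36 × 348 / 229 = 501.1 L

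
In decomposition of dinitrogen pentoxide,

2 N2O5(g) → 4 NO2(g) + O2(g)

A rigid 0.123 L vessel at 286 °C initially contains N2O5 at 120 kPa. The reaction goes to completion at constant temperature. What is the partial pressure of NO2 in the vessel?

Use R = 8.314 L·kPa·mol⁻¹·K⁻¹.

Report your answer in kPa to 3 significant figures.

240 kPa

n(N2O5)₀ = PV/RT = (120 × 0.123) / (8.314 × 559.15) = 0.003175 mol
n(NO2) = (4/2) × 0.003175 = 0.006350 mol
P(NO2) = nRT/V = 0.006350 × 8.314 × 559.15 / 0.123 = 240.0 kPa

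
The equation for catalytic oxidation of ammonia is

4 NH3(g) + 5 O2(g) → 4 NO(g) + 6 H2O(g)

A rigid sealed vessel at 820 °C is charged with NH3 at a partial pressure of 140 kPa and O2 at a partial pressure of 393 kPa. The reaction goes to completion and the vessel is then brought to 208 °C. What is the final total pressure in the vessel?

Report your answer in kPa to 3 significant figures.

With V and T fixed, P_i ∝ n_i, so the mole ratios apply directly to partial pressures at 820 °C.
P(O2) required for 140 kPa of NH3 = (5/4) × 140 = 175.0 kPa; available 393 kPa, so NH3 is limiting.
P(O2) remaining = 393 − (5/4) × 140 = 218.0 kPa
P(gaseous products) = (4+6)/4 × 140 = 350.0 kPa
P_total at 820 °C = 218.0 + 350.0 = 568.0 kPa
Scaling to 208 °C: P = 568.0 × 481.15/1093.15 = 250.0 kPa

250 kPa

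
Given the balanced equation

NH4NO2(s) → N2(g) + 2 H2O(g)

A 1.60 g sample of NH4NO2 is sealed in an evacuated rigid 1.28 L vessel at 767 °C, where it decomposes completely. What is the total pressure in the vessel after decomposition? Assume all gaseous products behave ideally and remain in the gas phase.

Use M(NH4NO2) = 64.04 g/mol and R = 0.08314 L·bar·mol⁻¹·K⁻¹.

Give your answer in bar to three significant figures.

5.06 bar

n(NH4NO2) = 1.60 / 64.04 = 0.02498 mol
n(gas produced) = (3/1) × 0.02498 = 0.07494 mol
P = nRT/V = 0.07494 × 0.08314 × 1040.15 / 1.28 = 5.063 bar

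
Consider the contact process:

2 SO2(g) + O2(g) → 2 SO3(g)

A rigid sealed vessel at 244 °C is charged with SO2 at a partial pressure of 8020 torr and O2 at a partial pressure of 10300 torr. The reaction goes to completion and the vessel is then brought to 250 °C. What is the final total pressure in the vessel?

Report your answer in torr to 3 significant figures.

With V and T fixed, P_i ∝ n_i, so the mole ratios apply directly to partial pressures at 244 °C.
P(O2) required for 8020 torr of SO2 = (1/2) × 8020 = 4010 torr; available 10300 torr, so SO2 is limiting.
P(O2) remaining = 10300 − (1/2) × 8020 = 6290 torr
P(gaseous products) = (2)/2 × 8020 = 8020 torr
P_total at 244 °C = 6290 + 8020 = 14310 torr
Scaling to 250 °C: P = 14310 × 523.15/517.15 = 14480 torr

14500 torr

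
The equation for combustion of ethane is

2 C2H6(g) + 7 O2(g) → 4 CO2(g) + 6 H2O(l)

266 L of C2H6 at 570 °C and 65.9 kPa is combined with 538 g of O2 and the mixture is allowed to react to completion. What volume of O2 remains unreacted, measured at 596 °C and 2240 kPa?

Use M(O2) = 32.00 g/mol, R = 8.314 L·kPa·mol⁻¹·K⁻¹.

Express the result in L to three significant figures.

26.0 L

n(C2H6) = PV/RT = (65.9 × 266) / (8.314 × 843.15) = 2.501 mol
n(O2) = 538 / 32.00 = 16.81 mol
For 2.501 mol C2H6, stoichiometry requires (7/2) × 2.501 = 8.753 mol O2; 16.81 mol is available, so C2H6 is limiting.
n(O2) consumed = (7/2) × 2.501 = 8.753 mol; remaining = 16.81 − 8.753 = 8.057 mol
V(O2) = nRT/P = 8.057 × 8.314 × 869.15 / 2240 = 25.99 L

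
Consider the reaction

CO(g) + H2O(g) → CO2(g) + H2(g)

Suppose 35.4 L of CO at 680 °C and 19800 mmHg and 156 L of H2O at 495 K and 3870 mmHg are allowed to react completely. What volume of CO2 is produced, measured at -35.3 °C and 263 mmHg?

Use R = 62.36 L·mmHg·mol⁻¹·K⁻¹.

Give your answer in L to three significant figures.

n(CO) = PV/RT = (19800 × 35.4) / (62.36 × 953.15) = 11.79 mol
n(H2O) = PV/RT = (3870 × 156) / (62.36 × 495) = 19.56 mol
For 11.79 mol CO, stoichiometry requires (1/1) × 11.79 = 11.79 mol H2O; 19.56 mol is available, so CO is limiting.
n(CO2) = (1/1) × 11.79 = 11.79 mol
V(CO2) = nRT/P = 11.79 × 62.36 × 237.85 / 263 = 664.9 L

665 L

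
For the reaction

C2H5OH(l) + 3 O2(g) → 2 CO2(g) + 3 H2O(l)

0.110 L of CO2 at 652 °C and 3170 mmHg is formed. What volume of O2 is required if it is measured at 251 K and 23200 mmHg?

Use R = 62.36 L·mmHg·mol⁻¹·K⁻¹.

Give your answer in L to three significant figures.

n(CO2) = PV/RT = (3170 × 0.110) / (62.36 × 925.15) = 0.006044 mol
n(O2) = (3/2) × 0.006044 = 0.009066 mol
V = nRT/P = 0.009066 × 62.36 × 251 / 23200 = 0.006117 L

0.00612 L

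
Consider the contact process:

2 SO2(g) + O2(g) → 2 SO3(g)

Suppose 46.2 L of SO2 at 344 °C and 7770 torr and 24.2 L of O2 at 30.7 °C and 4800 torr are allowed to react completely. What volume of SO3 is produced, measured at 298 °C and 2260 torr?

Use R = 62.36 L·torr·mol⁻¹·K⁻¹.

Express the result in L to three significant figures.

147 L

n(SO2) = PV/RT = (7770 × 46.2) / (62.36 × 617.15) = 9.328 mol
n(O2) = PV/RT = (4800 × 24.2) / (62.36 × 303.85) = 6.130 mol
For 9.328 mol SO2, stoichiometry requires (1/2) × 9.328 = 4.664 mol O2; 6.130 mol is available, so SO2 is limiting.
n(SO3) = (2/2) × 9.328 = 9.328 mol
V(SO3) = nRT/P = 9.328 × 62.36 × 571.15 / 2260 = 147.0 L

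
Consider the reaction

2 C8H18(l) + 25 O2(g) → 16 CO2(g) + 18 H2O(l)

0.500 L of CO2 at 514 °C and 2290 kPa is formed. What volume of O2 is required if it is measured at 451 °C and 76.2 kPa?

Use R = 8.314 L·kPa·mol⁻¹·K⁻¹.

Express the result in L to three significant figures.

21.6 L

n(CO2) = PV/RT = (2290 × 0.500) / (8.314 × 787.15) = 0.1750 mol
n(O2) = (25/16) × 0.1750 = 0.2734 mol
V = nRT/P = 0.2734 × 8.314 × 724.15 / 76.2 = 21.60 L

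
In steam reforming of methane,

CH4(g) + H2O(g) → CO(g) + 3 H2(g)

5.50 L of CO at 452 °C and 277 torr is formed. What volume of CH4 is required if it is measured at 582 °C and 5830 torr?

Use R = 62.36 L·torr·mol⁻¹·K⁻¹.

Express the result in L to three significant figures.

0.308 L

n(CO) = PV/RT = (277 × 5.50) / (62.36 × 725.15) = 0.03369 mol
n(CH4) = (1/1) × 0.03369 = 0.03369 mol
V = nRT/P = 0.03369 × 62.36 × 855.15 / 5830 = 0.3082 L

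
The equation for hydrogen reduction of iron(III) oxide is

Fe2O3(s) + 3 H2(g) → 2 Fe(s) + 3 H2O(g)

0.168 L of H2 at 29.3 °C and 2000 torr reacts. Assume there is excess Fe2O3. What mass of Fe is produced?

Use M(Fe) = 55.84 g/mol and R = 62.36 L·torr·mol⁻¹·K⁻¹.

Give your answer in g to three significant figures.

0.663 g

n(H2) = PV/RT = (2000 × 0.168) / (62.36 × 302.45) = 0.01781 mol
n(Fe) = (2/3) × 0.01781 = 0.01187 mol
m(Fe) = 0.01187 × 55.84 = 0.6628 g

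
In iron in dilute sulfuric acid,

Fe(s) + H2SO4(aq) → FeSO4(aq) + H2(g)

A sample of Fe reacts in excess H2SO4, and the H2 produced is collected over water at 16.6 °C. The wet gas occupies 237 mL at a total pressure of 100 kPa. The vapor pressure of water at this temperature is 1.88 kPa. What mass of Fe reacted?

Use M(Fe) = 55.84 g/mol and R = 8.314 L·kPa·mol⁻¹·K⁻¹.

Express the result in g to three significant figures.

P(H2) = 100 − 1.88 = 98.12 kPa
n(H2) = PV/RT = (98.12 × 0.2370) / (8.314 × 289.75) = 0.009653 mol
n(Fe) = (1/1) × 0.009653 = 0.009653 mol
m(Fe) = 0.009653 × 55.84 = 0.5390 g

0.539 g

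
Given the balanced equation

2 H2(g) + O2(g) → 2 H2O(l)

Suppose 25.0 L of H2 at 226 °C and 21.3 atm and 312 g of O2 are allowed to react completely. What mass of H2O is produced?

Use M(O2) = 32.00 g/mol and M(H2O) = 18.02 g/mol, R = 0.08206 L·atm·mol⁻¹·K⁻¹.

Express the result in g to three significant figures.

234 g

n(H2) = PV/RT = (21.3 × 25.0) / (0.08206 × 499.15) = 13.00 mol
n(O2) = 312 / 32.00 = 9.750 mol
For 13.00 mol H2, stoichiometry requires (1/2) × 13.00 = 6.500 mol O2; 9.750 mol is available, so H2 is limiting.
n(H2O) = (2/2) × 13.00 = 13.00 mol
m(H2O) = 13.00 × 18.02 = 234.3 g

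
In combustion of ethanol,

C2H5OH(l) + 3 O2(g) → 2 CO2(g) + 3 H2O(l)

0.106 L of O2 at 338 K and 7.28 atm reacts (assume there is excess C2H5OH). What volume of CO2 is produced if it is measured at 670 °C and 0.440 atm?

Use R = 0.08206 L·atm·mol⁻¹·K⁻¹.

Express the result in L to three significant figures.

n(O2) = PV/RT = (7.28 × 0.106) / (0.08206 × 338) = 0.02782 mol
n(CO2) = (2/3) × 0.02782 = 0.01855 mol
V = nRT/P = 0.01855 × 0.08206 × 943.15 / 0.440 = 3.263 L

3.26 L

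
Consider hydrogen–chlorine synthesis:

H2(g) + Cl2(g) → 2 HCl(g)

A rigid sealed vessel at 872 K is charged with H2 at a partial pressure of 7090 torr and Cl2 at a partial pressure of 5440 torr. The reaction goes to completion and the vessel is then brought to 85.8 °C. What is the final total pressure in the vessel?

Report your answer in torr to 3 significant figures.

5160 torr

With V and T fixed, P_i ∝ n_i, so the mole ratios apply directly to partial pressures at 872 K.
P(Cl2) required for 7090 torr of H2 = (1/1) × 7090 = 7090 torr; available 5440 torr, so Cl2 is limiting.
P(H2) remaining = 7090 − (1/1) × 5440 = 1650 torr
P(gaseous products) = (2)/1 × 5440 = 10880 torr
P_total at 872 K = 1650 + 10880 = 12530 torr
Scaling to 85.8 °C: P = 12530 × 358.95/872 = 5158 torr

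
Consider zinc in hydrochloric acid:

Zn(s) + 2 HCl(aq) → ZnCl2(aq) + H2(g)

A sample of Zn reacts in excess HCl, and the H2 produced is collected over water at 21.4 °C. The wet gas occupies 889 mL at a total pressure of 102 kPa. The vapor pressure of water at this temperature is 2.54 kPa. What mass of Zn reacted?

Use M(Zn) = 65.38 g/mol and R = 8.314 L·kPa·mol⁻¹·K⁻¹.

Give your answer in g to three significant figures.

2.36 g

P(H2) = 102 − 2.54 = 99.46 kPa
n(H2) = PV/RT = (99.46 × 0.8890) / (8.314 × 294.55) = 0.03611 mol
n(Zn) = (1/1) × 0.03611 = 0.03611 mol
m(Zn) = 0.03611 × 65.38 = 2.361 g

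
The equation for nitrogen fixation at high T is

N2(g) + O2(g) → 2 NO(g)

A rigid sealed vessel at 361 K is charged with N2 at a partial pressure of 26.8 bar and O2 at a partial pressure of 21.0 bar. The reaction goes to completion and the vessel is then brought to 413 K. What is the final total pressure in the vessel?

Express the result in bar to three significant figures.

54.7 bar

With V and T fixed, P_i ∝ n_i, so the mole ratios apply directly to partial pressures at 361 K.
P(O2) required for 26.8 bar of N2 = (1/1) × 26.8 = 26.80 bar; available 21.0 bar, so O2 is limiting.
P(N2) remaining = 26.8 − (1/1) × 21.0 = 5.800 bar
P(gaseous products) = (2)/1 × 21.0 = 42.00 bar
P_total at 361 K = 5.800 + 42.00 = 47.80 bar
Scaling to 413 K: P = 47.80 × 413/361 = 54.69 bar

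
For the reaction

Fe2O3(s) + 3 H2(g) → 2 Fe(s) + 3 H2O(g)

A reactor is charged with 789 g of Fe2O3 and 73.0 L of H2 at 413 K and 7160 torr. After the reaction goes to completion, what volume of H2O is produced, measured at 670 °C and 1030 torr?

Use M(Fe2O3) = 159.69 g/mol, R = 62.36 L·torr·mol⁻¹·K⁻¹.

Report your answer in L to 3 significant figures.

n(Fe2O3) = 789 / 159.69 = 4.941 mol
n(H2) = PV/RT = (7160 × 73.0) / (62.36 × 413) = 20.29 mol
For 4.941 mol Fe2O3, stoichiometry requires (3/1) × 4.941 = 14.82 mol H2; 20.29 mol is available, so Fe2O3 is limiting.
n(H2O) = (3/1) × 4.941 = 14.82 mol
V(H2O) = nRT/P = 14.82 × 62.36 × 943.15 / 1030 = 846.2 L

846 L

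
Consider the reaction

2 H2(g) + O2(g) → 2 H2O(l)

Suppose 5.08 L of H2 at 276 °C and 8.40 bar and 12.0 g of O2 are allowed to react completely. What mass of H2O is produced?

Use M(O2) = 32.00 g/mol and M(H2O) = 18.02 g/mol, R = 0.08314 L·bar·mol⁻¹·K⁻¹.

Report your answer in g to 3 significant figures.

13.5 g

n(H2) = PV/RT = (8.40 × 5.08) / (0.08314 × 549.15) = 0.9346 mol
n(O2) = 12.0 / 32.00 = 0.3750 mol
For 0.9346 mol H2, stoichiometry requires (1/2) × 0.9346 = 0.4673 mol O2; 0.3750 mol is available, so O2 is limiting.
n(H2O) = (2/1) × 0.3750 = 0.7500 mol
m(H2O) = 0.7500 × 18.02 = 13.52 g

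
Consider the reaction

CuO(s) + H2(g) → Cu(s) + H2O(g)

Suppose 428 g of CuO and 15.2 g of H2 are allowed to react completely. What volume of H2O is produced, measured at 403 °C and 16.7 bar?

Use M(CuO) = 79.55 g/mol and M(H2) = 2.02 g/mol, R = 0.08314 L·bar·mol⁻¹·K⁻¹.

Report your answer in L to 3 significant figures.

n(CuO) = 428 / 79.55 = 5.380 mol
n(H2) = 15.2 / 2.02 = 7.525 mol
For 5.380 mol CuO, stoichiometry requires (1/1) × 5.380 = 5.380 mol H2; 7.525 mol is available, so CuO is limiting.
n(H2O) = (1/1) × 5.380 = 5.380 mol
V(H2O) = nRT/P = 5.380 × 0.08314 × 676.15 / 16.7 = 18.11 L

18.1 L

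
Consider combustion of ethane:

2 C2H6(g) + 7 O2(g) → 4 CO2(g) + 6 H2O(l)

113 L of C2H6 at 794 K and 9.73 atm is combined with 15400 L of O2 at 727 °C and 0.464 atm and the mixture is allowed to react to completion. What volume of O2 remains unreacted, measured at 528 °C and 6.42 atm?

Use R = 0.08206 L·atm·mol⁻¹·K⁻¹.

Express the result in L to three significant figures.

287 L

n(C2H6) = PV/RT = (9.73 × 113) / (0.08206 × 794) = 16.87 mol
n(O2) = PV/RT = (0.464 × 15400) / (0.08206 × 1000.15) = 87.06 mol
For 16.87 mol C2H6, stoichiometry requires (7/2) × 16.87 = 59.05 mol O2; 87.06 mol is available, so C2H6 is limiting.
n(O2) consumed = (7/2) × 16.87 = 59.05 mol; remaining = 87.06 − 59.05 = 28.01 mol
V(O2) = nRT/P = 28.01 × 0.08206 × 801.15 / 6.42 = 286.8 L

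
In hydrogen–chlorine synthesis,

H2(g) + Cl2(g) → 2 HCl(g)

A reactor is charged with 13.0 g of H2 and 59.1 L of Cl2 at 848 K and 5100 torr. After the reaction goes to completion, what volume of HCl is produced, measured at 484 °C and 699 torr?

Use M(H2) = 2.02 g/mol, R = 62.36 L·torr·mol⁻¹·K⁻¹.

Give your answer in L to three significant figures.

770 L

n(H2) = 13.0 / 2.02 = 6.436 mol
n(Cl2) = PV/RT = (5100 × 59.1) / (62.36 × 848) = 5.700 mol
For 6.436 mol H2, stoichiometry requires (1/1) × 6.436 = 6.436 mol Cl2; 5.700 mol is available, so Cl2 is limiting.
n(HCl) = (2/1) × 5.700 = 11.40 mol
V(HCl) = nRT/P = 11.40 × 62.36 × 757.15 / 699 = 770.0 L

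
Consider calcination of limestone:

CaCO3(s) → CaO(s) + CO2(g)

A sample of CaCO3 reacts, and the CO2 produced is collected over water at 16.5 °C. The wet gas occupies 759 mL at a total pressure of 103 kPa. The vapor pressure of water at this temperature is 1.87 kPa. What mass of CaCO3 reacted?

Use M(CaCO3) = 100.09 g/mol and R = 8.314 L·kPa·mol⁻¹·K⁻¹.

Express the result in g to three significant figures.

P(CO2) = 103 − 1.87 = 101.1 kPa
n(CO2) = PV/RT = (101.1 × 0.7590) / (8.314 × 289.65) = 0.03186 mol
n(CaCO3) = (1/1) × 0.03186 = 0.03186 mol
m(CaCO3) = 0.03186 × 100.09 = 3.189 g

3.19 g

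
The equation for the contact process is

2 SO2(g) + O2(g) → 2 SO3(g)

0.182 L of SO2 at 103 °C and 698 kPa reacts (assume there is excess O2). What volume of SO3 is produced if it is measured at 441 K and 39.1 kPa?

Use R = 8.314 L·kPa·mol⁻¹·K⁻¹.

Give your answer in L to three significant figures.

n(SO2) = PV/RT = (698 × 0.182) / (8.314 × 376.15) = 0.04062 mol
n(SO3) = (2/2) × 0.04062 = 0.04062 mol
V = nRT/P = 0.04062 × 8.314 × 441 / 39.1 = 3.809 L

3.81 L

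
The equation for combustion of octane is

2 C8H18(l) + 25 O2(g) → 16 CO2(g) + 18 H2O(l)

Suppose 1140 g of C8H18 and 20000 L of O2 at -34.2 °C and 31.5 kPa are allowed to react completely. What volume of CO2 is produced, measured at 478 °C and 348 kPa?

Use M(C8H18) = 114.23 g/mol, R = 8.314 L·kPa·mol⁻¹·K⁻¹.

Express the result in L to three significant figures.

1430 L

n(C8H18) = 1140 / 114.23 = 9.980 mol
n(O2) = PV/RT = (31.5 × 20000) / (8.314 × 238.95) = 317.1 mol
For 9.980 mol C8H18, stoichiometry requires (25/2) × 9.980 = 124.8 mol O2; 317.1 mol is available, so C8H18 is limiting.
n(CO2) = (16/2) × 9.980 = 79.84 mol
V(CO2) = nRT/P = 79.84 × 8.314 × 751.15 / 348 = 1433 L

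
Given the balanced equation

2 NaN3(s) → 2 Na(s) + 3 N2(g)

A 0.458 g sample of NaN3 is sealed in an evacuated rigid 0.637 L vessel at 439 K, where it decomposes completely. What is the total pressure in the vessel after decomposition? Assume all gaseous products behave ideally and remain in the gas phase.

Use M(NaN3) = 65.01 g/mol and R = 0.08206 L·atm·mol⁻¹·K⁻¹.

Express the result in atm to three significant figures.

0.598 atm

n(NaN3) = 0.458 / 65.01 = 0.007045 mol
n(gas produced) = (3/2) × 0.007045 = 0.01057 mol
P = nRT/V = 0.01057 × 0.08206 × 439 / 0.637 = 0.5978 atm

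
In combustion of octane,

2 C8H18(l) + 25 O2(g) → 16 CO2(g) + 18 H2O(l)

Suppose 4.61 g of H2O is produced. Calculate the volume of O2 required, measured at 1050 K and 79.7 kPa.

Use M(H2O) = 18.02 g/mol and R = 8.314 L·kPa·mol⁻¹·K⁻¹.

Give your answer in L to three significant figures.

n(H2O) = 4.610 / 18.02 = 0.2558 mol
n(O2) = (25/18) × 0.2558 = 0.3553 mol
V = nRT/P = 0.3553 × 8.314 × 1050 / 79.7 = 38.92 L

38.9 L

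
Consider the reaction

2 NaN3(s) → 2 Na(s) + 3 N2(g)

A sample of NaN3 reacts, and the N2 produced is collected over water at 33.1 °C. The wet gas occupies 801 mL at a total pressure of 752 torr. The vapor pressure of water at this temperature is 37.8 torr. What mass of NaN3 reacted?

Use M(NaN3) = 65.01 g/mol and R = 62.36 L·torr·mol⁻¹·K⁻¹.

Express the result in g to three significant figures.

P(N2) = 752 − 37.8 = 714.2 torr
n(N2) = PV/RT = (714.2 × 0.8010) / (62.36 × 306.25) = 0.02996 mol
n(NaN3) = (2/3) × 0.02996 = 0.01997 mol
m(NaN3) = 0.01997 × 65.01 = 1.298 g

1.30 g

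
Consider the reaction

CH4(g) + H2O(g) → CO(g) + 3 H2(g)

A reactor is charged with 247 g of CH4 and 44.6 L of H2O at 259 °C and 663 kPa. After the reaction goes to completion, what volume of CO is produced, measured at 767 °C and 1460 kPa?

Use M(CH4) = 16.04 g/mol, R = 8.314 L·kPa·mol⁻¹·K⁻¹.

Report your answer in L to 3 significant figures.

39.6 L

n(CH4) = 247 / 16.04 = 15.40 mol
n(H2O) = PV/RT = (663 × 44.6) / (8.314 × 532.15) = 6.684 mol
For 15.40 mol CH4, stoichiometry requires (1/1) × 15.40 = 15.40 mol H2O; 6.684 mol is available, so H2O is limiting.
n(CO) = (1/1) × 6.684 = 6.684 mol
V(CO) = nRT/P = 6.684 × 8.314 × 1040.15 / 1460 = 39.59 L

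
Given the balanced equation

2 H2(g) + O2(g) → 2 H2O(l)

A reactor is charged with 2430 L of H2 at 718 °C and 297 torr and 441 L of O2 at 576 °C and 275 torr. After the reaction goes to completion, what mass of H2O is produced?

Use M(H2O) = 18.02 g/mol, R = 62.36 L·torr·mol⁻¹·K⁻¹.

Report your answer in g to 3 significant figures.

n(H2) = PV/RT = (297 × 2430) / (62.36 × 991.15) = 11.68 mol
n(O2) = PV/RT = (275 × 441) / (62.36 × 849.15) = 2.290 mol
For 11.68 mol H2, stoichiometry requires (1/2) × 11.68 = 5.840 mol O2; 2.290 mol is available, so O2 is limiting.
n(H2O) = (2/1) × 2.290 = 4.580 mol
m(H2O) = 4.580 × 18.02 = 82.53 g

82.5 g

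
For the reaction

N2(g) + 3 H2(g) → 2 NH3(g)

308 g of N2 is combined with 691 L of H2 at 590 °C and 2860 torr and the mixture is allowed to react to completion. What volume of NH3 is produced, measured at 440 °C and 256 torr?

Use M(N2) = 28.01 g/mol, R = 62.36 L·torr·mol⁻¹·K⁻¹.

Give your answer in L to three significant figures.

3820 L

n(N2) = 308 / 28.01 = 11.00 mol
n(H2) = PV/RT = (2860 × 691) / (62.36 × 863.15) = 36.72 mol
For 11.00 mol N2, stoichiometry requires (3/1) × 11.00 = 33.00 mol H2; 36.72 mol is available, so N2 is limiting.
n(NH3) = (2/1) × 11.00 = 22.00 mol
V(NH3) = nRT/P = 22.00 × 62.36 × 713.15 / 256 = 3822 L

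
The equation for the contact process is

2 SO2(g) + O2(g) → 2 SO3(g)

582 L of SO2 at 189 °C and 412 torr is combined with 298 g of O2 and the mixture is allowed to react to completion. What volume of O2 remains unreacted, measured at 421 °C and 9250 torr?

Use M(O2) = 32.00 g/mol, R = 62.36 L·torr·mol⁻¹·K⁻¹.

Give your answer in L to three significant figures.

24.1 L

n(SO2) = PV/RT = (412 × 582) / (62.36 × 462.15) = 8.320 mol
n(O2) = 298 / 32.00 = 9.312 mol
For 8.320 mol SO2, stoichiometry requires (1/2) × 8.320 = 4.160 mol O2; 9.312 mol is available, so SO2 is limiting.
n(O2) consumed = (1/2) × 8.320 = 4.160 mol; remaining = 9.312 − 4.160 = 5.152 mol
V(O2) = nRT/P = 5.152 × 62.36 × 694.15 / 9250 = 24.11 L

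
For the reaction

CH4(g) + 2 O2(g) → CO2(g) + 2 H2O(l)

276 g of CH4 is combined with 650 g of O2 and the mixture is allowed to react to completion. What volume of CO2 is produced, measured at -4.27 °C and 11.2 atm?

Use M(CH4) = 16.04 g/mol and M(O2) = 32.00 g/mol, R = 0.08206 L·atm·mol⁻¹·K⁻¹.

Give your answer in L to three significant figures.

n(CH4) = 276 / 16.04 = 17.21 mol
n(O2) = 650 / 32.00 = 20.31 mol
For 17.21 mol CH4, stoichiometry requires (2/1) × 17.21 = 34.42 mol O2; 20.31 mol is available, so O2 is limiting.
n(CO2) = (1/2) × 20.31 = 10.15 mol
V(CO2) = nRT/P = 10.15 × 0.08206 × 268.88 / 11.2 = 20.00 L

20.0 L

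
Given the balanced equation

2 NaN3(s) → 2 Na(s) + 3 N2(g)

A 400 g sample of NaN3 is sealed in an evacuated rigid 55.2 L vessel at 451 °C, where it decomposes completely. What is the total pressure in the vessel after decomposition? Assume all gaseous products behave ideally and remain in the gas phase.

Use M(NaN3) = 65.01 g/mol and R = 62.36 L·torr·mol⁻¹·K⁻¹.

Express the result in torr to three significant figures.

7550 torr

n(NaN3) = 400 / 65.01 = 6.153 mol
n(gas produced) = (3/2) × 6.153 = 9.229 mol
P = nRT/V = 9.229 × 62.36 × 724.15 / 55.2 = 7550 torr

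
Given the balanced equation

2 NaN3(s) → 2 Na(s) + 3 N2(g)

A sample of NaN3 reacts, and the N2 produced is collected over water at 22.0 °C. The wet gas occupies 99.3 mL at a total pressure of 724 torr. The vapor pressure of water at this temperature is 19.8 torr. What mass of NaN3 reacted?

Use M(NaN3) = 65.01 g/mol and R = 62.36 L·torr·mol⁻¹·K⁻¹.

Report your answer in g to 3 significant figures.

P(N2) = 724 − 19.8 = 704.2 torr
n(N2) = PV/RT = (704.2 × 0.09930) / (62.36 × 295.15) = 0.003799 mol
n(NaN3) = (2/3) × 0.003799 = 0.002533 mol
m(NaN3) = 0.002533 × 65.01 = 0.1647 g

0.165 g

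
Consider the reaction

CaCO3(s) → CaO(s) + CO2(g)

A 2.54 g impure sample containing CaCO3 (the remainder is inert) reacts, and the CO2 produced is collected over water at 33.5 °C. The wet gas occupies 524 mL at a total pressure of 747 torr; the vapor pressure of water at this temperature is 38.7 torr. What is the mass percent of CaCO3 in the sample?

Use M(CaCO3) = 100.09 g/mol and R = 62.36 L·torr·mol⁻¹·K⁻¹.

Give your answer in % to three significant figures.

P(CO2) = 747 − 38.7 = 708.3 torr
n(CO2) = PV/RT = (708.3 × 0.5240) / (62.36 × 306.65) = 0.01941 mol
n(CaCO3) = (1/1) × 0.01941 = 0.01941 mol
m(CaCO3) = 0.01941 × 100.09 = 1.943 g
%CaCO3 = 1.943 / 2.54 × 100 = 76.50%

76.5 %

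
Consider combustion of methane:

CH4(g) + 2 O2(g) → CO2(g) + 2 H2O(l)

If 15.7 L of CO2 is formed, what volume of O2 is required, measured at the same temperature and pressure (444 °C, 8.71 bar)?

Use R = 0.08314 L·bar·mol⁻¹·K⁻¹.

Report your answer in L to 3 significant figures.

At constant T and P, gas volumes are in the mole ratio: V(O2) = (2/1) × 15.7 = 31.40 L

31.4 L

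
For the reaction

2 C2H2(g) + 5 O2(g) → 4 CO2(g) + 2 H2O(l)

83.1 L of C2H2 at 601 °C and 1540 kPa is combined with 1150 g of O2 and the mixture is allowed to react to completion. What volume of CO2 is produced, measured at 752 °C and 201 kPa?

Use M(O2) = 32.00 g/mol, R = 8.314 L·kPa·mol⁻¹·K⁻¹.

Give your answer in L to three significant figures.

n(C2H2) = PV/RT = (1540 × 83.1) / (8.314 × 874.15) = 17.61 mol
n(O2) = 1150 / 32.00 = 35.94 mol
For 17.61 mol C2H2, stoichiometry requires (5/2) × 17.61 = 44.02 mol O2; 35.94 mol is available, so O2 is limiting.
n(CO2) = (4/5) × 35.94 = 28.75 mol
V(CO2) = nRT/P = 28.75 × 8.314 × 1025.15 / 201 = 1219 L

1220 L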